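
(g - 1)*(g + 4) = g^2 + 3*g - 4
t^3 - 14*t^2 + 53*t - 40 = (t - 8)*(t - 5)*(t - 1)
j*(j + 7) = j^2 + 7*j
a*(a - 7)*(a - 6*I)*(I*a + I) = I*a^4 + 6*a^3 - 6*I*a^3 - 36*a^2 - 7*I*a^2 - 42*a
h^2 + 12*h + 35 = (h + 5)*(h + 7)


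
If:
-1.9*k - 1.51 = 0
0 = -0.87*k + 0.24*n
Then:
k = -0.79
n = -2.88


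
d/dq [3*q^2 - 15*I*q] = 6*q - 15*I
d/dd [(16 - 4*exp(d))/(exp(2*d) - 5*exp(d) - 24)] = 4*((exp(d) - 4)*(2*exp(d) - 5) - exp(2*d) + 5*exp(d) + 24)*exp(d)/(-exp(2*d) + 5*exp(d) + 24)^2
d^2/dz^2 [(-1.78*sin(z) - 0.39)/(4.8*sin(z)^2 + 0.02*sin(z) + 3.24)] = (41.0112*sin(z)^5 + 35.77152*sin(z)^4 - 248.00544*sin(z)^3 - 78.289908*sin(z)^2 + 184.531176*sin(z) + 12.360936)/(4.8*sin(z)^2 + 0.02*sin(z) + 3.24)^3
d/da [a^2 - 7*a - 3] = 2*a - 7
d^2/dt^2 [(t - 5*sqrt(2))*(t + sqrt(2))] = 2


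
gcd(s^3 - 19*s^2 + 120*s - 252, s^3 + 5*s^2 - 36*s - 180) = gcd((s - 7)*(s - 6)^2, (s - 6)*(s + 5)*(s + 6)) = s - 6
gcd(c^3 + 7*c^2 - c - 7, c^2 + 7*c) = c + 7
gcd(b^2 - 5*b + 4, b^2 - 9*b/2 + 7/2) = b - 1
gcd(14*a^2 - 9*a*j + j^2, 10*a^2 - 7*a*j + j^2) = 2*a - j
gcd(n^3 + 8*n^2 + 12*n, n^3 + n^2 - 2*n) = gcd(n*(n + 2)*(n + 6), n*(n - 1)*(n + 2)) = n^2 + 2*n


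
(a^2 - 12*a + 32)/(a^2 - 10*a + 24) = (a - 8)/(a - 6)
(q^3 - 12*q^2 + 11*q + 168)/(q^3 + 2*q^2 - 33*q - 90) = (q^2 - 15*q + 56)/(q^2 - q - 30)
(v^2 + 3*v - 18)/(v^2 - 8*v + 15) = (v + 6)/(v - 5)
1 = 1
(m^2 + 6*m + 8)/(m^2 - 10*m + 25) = (m^2 + 6*m + 8)/(m^2 - 10*m + 25)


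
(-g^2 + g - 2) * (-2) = 2*g^2 - 2*g + 4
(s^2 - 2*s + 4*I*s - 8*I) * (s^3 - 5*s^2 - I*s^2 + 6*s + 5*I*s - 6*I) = s^5 - 7*s^4 + 3*I*s^4 + 20*s^3 - 21*I*s^3 - 40*s^2 + 48*I*s^2 + 64*s - 36*I*s - 48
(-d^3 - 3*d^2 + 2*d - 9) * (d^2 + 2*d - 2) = -d^5 - 5*d^4 - 2*d^3 + d^2 - 22*d + 18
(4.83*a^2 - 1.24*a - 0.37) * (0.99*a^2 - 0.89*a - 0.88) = 4.7817*a^4 - 5.5263*a^3 - 3.5131*a^2 + 1.4205*a + 0.3256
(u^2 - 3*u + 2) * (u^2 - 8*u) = u^4 - 11*u^3 + 26*u^2 - 16*u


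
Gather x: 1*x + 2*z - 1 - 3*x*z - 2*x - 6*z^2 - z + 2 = x*(-3*z - 1) - 6*z^2 + z + 1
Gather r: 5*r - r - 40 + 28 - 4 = 4*r - 16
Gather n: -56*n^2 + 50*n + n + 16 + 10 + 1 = -56*n^2 + 51*n + 27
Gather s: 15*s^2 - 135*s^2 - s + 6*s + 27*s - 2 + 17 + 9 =-120*s^2 + 32*s + 24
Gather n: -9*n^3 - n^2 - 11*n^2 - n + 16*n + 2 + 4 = -9*n^3 - 12*n^2 + 15*n + 6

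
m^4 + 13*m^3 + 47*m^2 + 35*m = m*(m + 1)*(m + 5)*(m + 7)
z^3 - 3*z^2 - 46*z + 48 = (z - 8)*(z - 1)*(z + 6)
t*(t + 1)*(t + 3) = t^3 + 4*t^2 + 3*t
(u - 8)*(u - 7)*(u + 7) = u^3 - 8*u^2 - 49*u + 392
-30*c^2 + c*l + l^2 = (-5*c + l)*(6*c + l)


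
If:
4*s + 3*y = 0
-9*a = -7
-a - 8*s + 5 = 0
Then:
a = 7/9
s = 19/36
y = -19/27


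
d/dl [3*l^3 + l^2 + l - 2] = 9*l^2 + 2*l + 1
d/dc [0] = 0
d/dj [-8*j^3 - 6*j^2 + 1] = 12*j*(-2*j - 1)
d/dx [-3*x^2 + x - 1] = 1 - 6*x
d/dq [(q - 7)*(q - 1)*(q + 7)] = 3*q^2 - 2*q - 49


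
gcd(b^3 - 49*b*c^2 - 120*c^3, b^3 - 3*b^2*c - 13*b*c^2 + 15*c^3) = b + 3*c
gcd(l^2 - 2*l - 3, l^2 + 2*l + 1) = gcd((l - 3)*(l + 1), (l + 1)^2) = l + 1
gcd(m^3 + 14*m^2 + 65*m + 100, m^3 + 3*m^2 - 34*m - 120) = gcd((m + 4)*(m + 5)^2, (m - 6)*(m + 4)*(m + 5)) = m^2 + 9*m + 20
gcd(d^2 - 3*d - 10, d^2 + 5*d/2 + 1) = d + 2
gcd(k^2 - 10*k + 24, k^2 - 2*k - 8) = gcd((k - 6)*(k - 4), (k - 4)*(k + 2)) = k - 4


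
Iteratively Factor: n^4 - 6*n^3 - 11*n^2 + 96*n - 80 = (n + 4)*(n^3 - 10*n^2 + 29*n - 20) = (n - 4)*(n + 4)*(n^2 - 6*n + 5) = (n - 4)*(n - 1)*(n + 4)*(n - 5)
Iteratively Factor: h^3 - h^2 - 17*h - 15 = (h + 3)*(h^2 - 4*h - 5) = (h - 5)*(h + 3)*(h + 1)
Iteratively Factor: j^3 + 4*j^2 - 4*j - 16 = (j + 2)*(j^2 + 2*j - 8) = (j + 2)*(j + 4)*(j - 2)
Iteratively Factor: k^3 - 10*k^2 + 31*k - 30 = (k - 5)*(k^2 - 5*k + 6) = (k - 5)*(k - 2)*(k - 3)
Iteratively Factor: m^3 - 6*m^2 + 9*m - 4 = (m - 1)*(m^2 - 5*m + 4) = (m - 1)^2*(m - 4)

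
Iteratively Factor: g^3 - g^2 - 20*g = (g - 5)*(g^2 + 4*g) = (g - 5)*(g + 4)*(g)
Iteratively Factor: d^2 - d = (d - 1)*(d)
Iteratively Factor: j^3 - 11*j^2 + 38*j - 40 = (j - 2)*(j^2 - 9*j + 20) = (j - 4)*(j - 2)*(j - 5)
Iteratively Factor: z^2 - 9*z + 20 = (z - 5)*(z - 4)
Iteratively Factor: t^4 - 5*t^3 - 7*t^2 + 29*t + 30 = (t + 1)*(t^3 - 6*t^2 - t + 30) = (t - 5)*(t + 1)*(t^2 - t - 6) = (t - 5)*(t - 3)*(t + 1)*(t + 2)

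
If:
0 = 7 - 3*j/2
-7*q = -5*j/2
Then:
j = 14/3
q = 5/3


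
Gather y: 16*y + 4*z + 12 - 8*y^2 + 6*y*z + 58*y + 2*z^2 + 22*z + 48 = -8*y^2 + y*(6*z + 74) + 2*z^2 + 26*z + 60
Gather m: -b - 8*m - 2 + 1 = -b - 8*m - 1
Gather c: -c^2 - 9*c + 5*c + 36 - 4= -c^2 - 4*c + 32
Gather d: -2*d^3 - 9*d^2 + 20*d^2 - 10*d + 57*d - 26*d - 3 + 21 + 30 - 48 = -2*d^3 + 11*d^2 + 21*d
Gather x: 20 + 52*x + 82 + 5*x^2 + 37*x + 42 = 5*x^2 + 89*x + 144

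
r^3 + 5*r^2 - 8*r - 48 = (r - 3)*(r + 4)^2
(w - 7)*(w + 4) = w^2 - 3*w - 28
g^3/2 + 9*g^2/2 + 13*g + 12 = (g/2 + 1)*(g + 3)*(g + 4)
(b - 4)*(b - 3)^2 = b^3 - 10*b^2 + 33*b - 36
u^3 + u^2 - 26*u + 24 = (u - 4)*(u - 1)*(u + 6)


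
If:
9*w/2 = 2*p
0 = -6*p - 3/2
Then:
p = -1/4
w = -1/9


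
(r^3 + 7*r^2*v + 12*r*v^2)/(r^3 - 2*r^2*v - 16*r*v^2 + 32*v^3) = r*(r + 3*v)/(r^2 - 6*r*v + 8*v^2)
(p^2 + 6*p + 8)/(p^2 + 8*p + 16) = (p + 2)/(p + 4)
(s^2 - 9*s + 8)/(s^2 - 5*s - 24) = (s - 1)/(s + 3)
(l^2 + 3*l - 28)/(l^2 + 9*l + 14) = (l - 4)/(l + 2)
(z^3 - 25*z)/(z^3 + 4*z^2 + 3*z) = (z^2 - 25)/(z^2 + 4*z + 3)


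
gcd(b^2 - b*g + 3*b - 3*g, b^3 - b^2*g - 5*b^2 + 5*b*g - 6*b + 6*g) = b - g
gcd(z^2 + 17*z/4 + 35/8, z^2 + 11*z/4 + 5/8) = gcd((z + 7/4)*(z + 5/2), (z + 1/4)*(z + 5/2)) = z + 5/2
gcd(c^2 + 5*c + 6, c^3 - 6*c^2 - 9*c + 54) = c + 3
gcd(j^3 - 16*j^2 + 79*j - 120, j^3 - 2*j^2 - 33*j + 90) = j^2 - 8*j + 15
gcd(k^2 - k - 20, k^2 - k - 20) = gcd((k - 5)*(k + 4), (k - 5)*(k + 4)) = k^2 - k - 20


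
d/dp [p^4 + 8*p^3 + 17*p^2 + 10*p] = 4*p^3 + 24*p^2 + 34*p + 10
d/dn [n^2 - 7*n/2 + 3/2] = 2*n - 7/2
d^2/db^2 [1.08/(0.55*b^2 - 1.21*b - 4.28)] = (0.6534*b^2 - 1.43748*b - 1.08*(1.1*b - 1.21)*(2.2*b - 2.42) - 5.08464)/(-0.55*b^2 + 1.21*b + 4.28)^3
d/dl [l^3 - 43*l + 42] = 3*l^2 - 43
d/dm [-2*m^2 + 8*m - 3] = 8 - 4*m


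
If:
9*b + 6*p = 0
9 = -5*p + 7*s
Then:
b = 6/5 - 14*s/15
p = 7*s/5 - 9/5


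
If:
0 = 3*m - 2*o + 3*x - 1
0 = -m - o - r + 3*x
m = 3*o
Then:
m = 3/7 - 9*x/7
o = 1/7 - 3*x/7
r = 33*x/7 - 4/7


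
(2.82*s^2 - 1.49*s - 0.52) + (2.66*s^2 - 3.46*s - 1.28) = 5.48*s^2 - 4.95*s - 1.8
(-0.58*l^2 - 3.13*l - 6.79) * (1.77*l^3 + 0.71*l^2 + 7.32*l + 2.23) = -1.0266*l^5 - 5.9519*l^4 - 18.4862*l^3 - 29.0259*l^2 - 56.6827*l - 15.1417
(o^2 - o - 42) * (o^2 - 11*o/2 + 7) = o^4 - 13*o^3/2 - 59*o^2/2 + 224*o - 294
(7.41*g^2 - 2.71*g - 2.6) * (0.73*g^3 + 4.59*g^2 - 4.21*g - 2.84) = 5.4093*g^5 + 32.0336*g^4 - 45.533*g^3 - 21.5693*g^2 + 18.6424*g + 7.384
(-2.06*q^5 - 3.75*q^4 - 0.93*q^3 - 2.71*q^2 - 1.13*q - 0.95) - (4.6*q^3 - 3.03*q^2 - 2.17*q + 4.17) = -2.06*q^5 - 3.75*q^4 - 5.53*q^3 + 0.32*q^2 + 1.04*q - 5.12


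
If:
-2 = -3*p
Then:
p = 2/3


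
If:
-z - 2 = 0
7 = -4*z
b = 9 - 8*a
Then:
No Solution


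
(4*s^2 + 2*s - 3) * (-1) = -4*s^2 - 2*s + 3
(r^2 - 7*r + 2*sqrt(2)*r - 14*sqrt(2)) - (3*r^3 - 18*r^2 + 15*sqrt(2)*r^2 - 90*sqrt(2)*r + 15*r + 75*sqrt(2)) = -3*r^3 - 15*sqrt(2)*r^2 + 19*r^2 - 22*r + 92*sqrt(2)*r - 89*sqrt(2)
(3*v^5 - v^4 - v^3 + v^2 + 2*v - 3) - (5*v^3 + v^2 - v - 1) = 3*v^5 - v^4 - 6*v^3 + 3*v - 2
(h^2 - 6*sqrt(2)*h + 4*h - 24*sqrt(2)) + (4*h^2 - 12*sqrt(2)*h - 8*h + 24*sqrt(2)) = 5*h^2 - 18*sqrt(2)*h - 4*h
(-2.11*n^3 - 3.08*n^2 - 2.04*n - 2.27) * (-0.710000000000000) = 1.4981*n^3 + 2.1868*n^2 + 1.4484*n + 1.6117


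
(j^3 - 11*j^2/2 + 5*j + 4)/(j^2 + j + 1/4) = 2*(j^2 - 6*j + 8)/(2*j + 1)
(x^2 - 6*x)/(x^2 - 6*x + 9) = x*(x - 6)/(x^2 - 6*x + 9)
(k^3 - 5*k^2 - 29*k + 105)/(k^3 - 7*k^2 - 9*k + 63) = (k + 5)/(k + 3)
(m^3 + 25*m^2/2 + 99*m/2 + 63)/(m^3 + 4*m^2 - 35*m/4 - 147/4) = 2*(m^2 + 9*m + 18)/(2*m^2 + m - 21)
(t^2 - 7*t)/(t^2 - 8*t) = (t - 7)/(t - 8)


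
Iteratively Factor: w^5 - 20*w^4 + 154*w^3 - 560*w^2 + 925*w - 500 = (w - 5)*(w^4 - 15*w^3 + 79*w^2 - 165*w + 100) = (w - 5)^2*(w^3 - 10*w^2 + 29*w - 20) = (w - 5)^2*(w - 1)*(w^2 - 9*w + 20) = (w - 5)^2*(w - 4)*(w - 1)*(w - 5)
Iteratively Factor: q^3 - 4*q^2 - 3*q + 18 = (q - 3)*(q^2 - q - 6) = (q - 3)*(q + 2)*(q - 3)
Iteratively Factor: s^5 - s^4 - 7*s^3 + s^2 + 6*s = (s - 3)*(s^4 + 2*s^3 - s^2 - 2*s) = s*(s - 3)*(s^3 + 2*s^2 - s - 2) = s*(s - 3)*(s + 2)*(s^2 - 1) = s*(s - 3)*(s + 1)*(s + 2)*(s - 1)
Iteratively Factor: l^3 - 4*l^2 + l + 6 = (l - 3)*(l^2 - l - 2) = (l - 3)*(l + 1)*(l - 2)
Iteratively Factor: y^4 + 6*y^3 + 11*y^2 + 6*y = (y)*(y^3 + 6*y^2 + 11*y + 6) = y*(y + 3)*(y^2 + 3*y + 2) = y*(y + 2)*(y + 3)*(y + 1)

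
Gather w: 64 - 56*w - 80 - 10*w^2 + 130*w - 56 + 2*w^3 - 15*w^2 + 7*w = 2*w^3 - 25*w^2 + 81*w - 72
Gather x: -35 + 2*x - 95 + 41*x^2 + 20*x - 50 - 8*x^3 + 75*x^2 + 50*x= -8*x^3 + 116*x^2 + 72*x - 180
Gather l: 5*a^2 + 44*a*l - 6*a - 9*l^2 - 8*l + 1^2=5*a^2 - 6*a - 9*l^2 + l*(44*a - 8) + 1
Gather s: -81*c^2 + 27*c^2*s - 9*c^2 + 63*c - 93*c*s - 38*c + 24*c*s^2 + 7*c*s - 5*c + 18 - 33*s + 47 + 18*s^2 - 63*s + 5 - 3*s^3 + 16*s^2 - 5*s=-90*c^2 + 20*c - 3*s^3 + s^2*(24*c + 34) + s*(27*c^2 - 86*c - 101) + 70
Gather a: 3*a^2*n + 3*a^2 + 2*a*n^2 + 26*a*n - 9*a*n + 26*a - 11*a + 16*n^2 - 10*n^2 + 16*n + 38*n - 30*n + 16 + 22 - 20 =a^2*(3*n + 3) + a*(2*n^2 + 17*n + 15) + 6*n^2 + 24*n + 18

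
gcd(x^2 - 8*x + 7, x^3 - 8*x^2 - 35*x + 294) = x - 7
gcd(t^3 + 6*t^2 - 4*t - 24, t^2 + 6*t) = t + 6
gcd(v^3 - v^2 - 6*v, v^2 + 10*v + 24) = 1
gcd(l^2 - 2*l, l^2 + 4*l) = l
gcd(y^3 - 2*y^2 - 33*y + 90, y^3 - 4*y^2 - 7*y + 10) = y - 5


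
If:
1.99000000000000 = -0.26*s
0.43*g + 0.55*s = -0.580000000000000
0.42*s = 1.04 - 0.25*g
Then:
No Solution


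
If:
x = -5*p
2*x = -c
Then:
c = -2*x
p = -x/5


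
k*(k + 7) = k^2 + 7*k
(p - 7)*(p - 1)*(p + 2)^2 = p^4 - 4*p^3 - 21*p^2 - 4*p + 28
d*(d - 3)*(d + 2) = d^3 - d^2 - 6*d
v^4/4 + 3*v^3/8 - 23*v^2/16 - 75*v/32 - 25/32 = (v/4 + 1/4)*(v - 5/2)*(v + 1/2)*(v + 5/2)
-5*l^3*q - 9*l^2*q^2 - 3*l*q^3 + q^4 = q*(-5*l + q)*(l + q)^2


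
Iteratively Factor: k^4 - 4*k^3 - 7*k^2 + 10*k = (k)*(k^3 - 4*k^2 - 7*k + 10) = k*(k - 1)*(k^2 - 3*k - 10) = k*(k - 5)*(k - 1)*(k + 2)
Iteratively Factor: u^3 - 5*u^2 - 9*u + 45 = (u + 3)*(u^2 - 8*u + 15) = (u - 3)*(u + 3)*(u - 5)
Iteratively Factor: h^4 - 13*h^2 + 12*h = (h + 4)*(h^3 - 4*h^2 + 3*h) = (h - 3)*(h + 4)*(h^2 - h) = h*(h - 3)*(h + 4)*(h - 1)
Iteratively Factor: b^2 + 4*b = (b + 4)*(b)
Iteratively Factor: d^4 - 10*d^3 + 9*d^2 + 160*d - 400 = (d - 5)*(d^3 - 5*d^2 - 16*d + 80) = (d - 5)*(d - 4)*(d^2 - d - 20) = (d - 5)^2*(d - 4)*(d + 4)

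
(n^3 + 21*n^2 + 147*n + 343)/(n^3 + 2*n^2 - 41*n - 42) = (n^2 + 14*n + 49)/(n^2 - 5*n - 6)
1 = 1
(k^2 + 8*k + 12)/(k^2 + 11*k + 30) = (k + 2)/(k + 5)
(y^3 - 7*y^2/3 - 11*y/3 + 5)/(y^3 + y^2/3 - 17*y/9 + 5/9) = 3*(y - 3)/(3*y - 1)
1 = 1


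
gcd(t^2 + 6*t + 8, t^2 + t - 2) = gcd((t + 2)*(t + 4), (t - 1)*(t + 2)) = t + 2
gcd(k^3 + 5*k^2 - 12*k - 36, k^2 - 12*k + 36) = 1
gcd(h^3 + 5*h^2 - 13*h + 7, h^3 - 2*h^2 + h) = h^2 - 2*h + 1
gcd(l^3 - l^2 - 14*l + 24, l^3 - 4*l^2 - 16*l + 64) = l + 4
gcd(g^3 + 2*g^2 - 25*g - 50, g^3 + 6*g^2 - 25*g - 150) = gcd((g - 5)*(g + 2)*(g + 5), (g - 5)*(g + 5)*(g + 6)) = g^2 - 25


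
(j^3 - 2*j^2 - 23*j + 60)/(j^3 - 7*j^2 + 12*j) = (j + 5)/j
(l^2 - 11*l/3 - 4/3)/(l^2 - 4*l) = (l + 1/3)/l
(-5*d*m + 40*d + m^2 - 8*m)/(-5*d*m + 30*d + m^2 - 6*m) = (m - 8)/(m - 6)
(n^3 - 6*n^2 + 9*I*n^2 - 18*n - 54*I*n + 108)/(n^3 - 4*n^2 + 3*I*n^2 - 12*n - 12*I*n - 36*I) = (n + 6*I)/(n + 2)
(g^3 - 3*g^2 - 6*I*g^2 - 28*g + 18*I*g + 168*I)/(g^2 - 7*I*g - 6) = (g^2 - 3*g - 28)/(g - I)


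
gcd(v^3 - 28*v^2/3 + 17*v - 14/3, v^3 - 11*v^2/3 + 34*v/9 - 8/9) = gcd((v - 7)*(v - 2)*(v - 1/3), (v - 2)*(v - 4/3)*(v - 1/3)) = v^2 - 7*v/3 + 2/3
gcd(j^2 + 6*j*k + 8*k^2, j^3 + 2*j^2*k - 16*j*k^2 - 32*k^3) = j^2 + 6*j*k + 8*k^2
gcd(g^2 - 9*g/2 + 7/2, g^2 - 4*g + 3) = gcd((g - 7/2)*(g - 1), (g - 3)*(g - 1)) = g - 1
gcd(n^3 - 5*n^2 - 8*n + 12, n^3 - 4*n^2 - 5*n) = 1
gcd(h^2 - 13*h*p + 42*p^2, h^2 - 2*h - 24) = 1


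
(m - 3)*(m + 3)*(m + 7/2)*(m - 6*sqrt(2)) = m^4 - 6*sqrt(2)*m^3 + 7*m^3/2 - 21*sqrt(2)*m^2 - 9*m^2 - 63*m/2 + 54*sqrt(2)*m + 189*sqrt(2)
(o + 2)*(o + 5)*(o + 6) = o^3 + 13*o^2 + 52*o + 60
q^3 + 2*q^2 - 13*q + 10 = (q - 2)*(q - 1)*(q + 5)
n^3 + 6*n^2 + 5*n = n*(n + 1)*(n + 5)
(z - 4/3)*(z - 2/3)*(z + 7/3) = z^3 + z^2/3 - 34*z/9 + 56/27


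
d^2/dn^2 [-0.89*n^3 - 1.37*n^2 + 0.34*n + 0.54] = -5.34*n - 2.74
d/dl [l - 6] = 1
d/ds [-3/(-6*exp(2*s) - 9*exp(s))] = (-4*exp(s) - 3)*exp(-s)/(2*exp(s) + 3)^2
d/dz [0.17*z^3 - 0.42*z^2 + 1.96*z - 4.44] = 0.51*z^2 - 0.84*z + 1.96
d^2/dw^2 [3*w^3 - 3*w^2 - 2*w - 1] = 18*w - 6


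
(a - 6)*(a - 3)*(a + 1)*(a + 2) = a^4 - 6*a^3 - 7*a^2 + 36*a + 36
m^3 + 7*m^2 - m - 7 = (m - 1)*(m + 1)*(m + 7)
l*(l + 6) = l^2 + 6*l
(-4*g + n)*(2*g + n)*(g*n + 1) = -8*g^3*n - 2*g^2*n^2 - 8*g^2 + g*n^3 - 2*g*n + n^2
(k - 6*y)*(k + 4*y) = k^2 - 2*k*y - 24*y^2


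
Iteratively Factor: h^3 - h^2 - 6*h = (h + 2)*(h^2 - 3*h) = h*(h + 2)*(h - 3)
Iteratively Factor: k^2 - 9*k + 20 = (k - 5)*(k - 4)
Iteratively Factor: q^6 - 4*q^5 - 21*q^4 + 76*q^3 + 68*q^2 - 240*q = (q - 2)*(q^5 - 2*q^4 - 25*q^3 + 26*q^2 + 120*q) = (q - 3)*(q - 2)*(q^4 + q^3 - 22*q^2 - 40*q) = (q - 5)*(q - 3)*(q - 2)*(q^3 + 6*q^2 + 8*q) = (q - 5)*(q - 3)*(q - 2)*(q + 2)*(q^2 + 4*q) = q*(q - 5)*(q - 3)*(q - 2)*(q + 2)*(q + 4)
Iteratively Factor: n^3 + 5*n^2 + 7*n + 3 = (n + 3)*(n^2 + 2*n + 1) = (n + 1)*(n + 3)*(n + 1)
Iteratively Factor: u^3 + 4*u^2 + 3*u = (u + 3)*(u^2 + u) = u*(u + 3)*(u + 1)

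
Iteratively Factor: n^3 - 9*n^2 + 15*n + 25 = (n - 5)*(n^2 - 4*n - 5) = (n - 5)*(n + 1)*(n - 5)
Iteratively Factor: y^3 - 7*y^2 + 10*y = (y - 2)*(y^2 - 5*y) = (y - 5)*(y - 2)*(y)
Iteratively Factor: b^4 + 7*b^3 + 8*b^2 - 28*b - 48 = (b - 2)*(b^3 + 9*b^2 + 26*b + 24) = (b - 2)*(b + 2)*(b^2 + 7*b + 12) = (b - 2)*(b + 2)*(b + 3)*(b + 4)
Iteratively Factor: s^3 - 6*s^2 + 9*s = (s - 3)*(s^2 - 3*s) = s*(s - 3)*(s - 3)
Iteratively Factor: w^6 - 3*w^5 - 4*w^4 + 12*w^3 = (w - 3)*(w^5 - 4*w^3) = w*(w - 3)*(w^4 - 4*w^2) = w*(w - 3)*(w + 2)*(w^3 - 2*w^2) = w^2*(w - 3)*(w + 2)*(w^2 - 2*w) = w^3*(w - 3)*(w + 2)*(w - 2)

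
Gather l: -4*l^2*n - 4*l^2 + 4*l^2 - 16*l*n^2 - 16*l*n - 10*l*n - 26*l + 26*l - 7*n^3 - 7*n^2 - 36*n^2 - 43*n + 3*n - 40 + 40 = -4*l^2*n + l*(-16*n^2 - 26*n) - 7*n^3 - 43*n^2 - 40*n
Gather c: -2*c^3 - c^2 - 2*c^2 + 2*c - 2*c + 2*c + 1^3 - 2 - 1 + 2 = -2*c^3 - 3*c^2 + 2*c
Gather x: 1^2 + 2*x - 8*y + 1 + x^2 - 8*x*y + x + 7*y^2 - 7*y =x^2 + x*(3 - 8*y) + 7*y^2 - 15*y + 2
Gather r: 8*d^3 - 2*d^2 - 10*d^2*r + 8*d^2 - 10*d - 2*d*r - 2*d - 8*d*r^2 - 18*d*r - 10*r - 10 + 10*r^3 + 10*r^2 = 8*d^3 + 6*d^2 - 12*d + 10*r^3 + r^2*(10 - 8*d) + r*(-10*d^2 - 20*d - 10) - 10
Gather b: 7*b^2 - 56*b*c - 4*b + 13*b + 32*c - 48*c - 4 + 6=7*b^2 + b*(9 - 56*c) - 16*c + 2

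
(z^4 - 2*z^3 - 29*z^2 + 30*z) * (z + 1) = z^5 - z^4 - 31*z^3 + z^2 + 30*z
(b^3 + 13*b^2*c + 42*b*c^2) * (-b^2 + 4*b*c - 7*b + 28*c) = -b^5 - 9*b^4*c - 7*b^4 + 10*b^3*c^2 - 63*b^3*c + 168*b^2*c^3 + 70*b^2*c^2 + 1176*b*c^3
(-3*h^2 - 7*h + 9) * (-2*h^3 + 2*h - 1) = 6*h^5 + 14*h^4 - 24*h^3 - 11*h^2 + 25*h - 9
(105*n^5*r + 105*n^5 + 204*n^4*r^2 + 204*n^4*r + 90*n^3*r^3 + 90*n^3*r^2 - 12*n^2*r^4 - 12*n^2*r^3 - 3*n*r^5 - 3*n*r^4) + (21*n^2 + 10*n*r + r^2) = 105*n^5*r + 105*n^5 + 204*n^4*r^2 + 204*n^4*r + 90*n^3*r^3 + 90*n^3*r^2 - 12*n^2*r^4 - 12*n^2*r^3 + 21*n^2 - 3*n*r^5 - 3*n*r^4 + 10*n*r + r^2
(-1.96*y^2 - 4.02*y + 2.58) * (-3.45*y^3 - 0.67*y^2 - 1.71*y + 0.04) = 6.762*y^5 + 15.1822*y^4 - 2.856*y^3 + 5.0672*y^2 - 4.5726*y + 0.1032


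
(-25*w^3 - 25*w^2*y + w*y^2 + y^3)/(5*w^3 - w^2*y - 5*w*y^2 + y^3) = (5*w + y)/(-w + y)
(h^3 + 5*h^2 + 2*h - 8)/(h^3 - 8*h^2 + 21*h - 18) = (h^3 + 5*h^2 + 2*h - 8)/(h^3 - 8*h^2 + 21*h - 18)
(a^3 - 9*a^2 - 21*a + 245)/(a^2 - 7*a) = a - 2 - 35/a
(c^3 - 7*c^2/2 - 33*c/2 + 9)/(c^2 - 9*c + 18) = (2*c^2 + 5*c - 3)/(2*(c - 3))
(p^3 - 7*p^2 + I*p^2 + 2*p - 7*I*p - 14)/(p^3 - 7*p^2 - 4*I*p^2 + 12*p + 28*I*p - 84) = (p - I)/(p - 6*I)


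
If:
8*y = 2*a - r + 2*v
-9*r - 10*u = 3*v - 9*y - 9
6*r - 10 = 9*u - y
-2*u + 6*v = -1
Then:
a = 86*y/21 + 533/588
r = 10*y/21 + 391/294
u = 3*y/7 - 11/49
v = y/7 - 71/294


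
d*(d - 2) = d^2 - 2*d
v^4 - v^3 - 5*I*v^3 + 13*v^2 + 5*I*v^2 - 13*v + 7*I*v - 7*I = (v - 1)*(v - 7*I)*(v + I)^2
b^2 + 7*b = b*(b + 7)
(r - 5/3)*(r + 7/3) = r^2 + 2*r/3 - 35/9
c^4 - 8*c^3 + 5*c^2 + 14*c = c*(c - 7)*(c - 2)*(c + 1)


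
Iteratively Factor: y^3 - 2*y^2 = (y - 2)*(y^2) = y*(y - 2)*(y)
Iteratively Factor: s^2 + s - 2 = (s - 1)*(s + 2)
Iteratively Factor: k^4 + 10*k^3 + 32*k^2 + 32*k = (k + 2)*(k^3 + 8*k^2 + 16*k) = (k + 2)*(k + 4)*(k^2 + 4*k) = k*(k + 2)*(k + 4)*(k + 4)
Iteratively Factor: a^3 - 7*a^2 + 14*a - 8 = (a - 1)*(a^2 - 6*a + 8) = (a - 2)*(a - 1)*(a - 4)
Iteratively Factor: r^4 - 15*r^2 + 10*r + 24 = (r - 2)*(r^3 + 2*r^2 - 11*r - 12) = (r - 2)*(r + 4)*(r^2 - 2*r - 3) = (r - 2)*(r + 1)*(r + 4)*(r - 3)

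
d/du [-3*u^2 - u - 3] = -6*u - 1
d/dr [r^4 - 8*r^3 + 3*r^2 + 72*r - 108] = 4*r^3 - 24*r^2 + 6*r + 72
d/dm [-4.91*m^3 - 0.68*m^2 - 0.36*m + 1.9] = -14.73*m^2 - 1.36*m - 0.36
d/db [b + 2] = 1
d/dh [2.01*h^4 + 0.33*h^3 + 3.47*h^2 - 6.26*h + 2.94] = 8.04*h^3 + 0.99*h^2 + 6.94*h - 6.26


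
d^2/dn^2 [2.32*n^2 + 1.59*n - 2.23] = 4.64000000000000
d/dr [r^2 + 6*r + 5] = 2*r + 6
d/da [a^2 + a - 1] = 2*a + 1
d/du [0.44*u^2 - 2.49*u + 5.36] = 0.88*u - 2.49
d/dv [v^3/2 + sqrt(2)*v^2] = v*(3*v + 4*sqrt(2))/2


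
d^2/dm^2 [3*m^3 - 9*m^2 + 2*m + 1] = 18*m - 18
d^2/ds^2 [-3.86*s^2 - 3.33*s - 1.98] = -7.72000000000000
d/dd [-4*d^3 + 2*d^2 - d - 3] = -12*d^2 + 4*d - 1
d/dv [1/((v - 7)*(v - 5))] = 2*(6 - v)/(v^4 - 24*v^3 + 214*v^2 - 840*v + 1225)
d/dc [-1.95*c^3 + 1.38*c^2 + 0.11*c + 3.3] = -5.85*c^2 + 2.76*c + 0.11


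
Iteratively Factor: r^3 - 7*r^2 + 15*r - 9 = (r - 1)*(r^2 - 6*r + 9) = (r - 3)*(r - 1)*(r - 3)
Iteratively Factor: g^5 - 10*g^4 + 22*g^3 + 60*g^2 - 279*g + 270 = (g - 2)*(g^4 - 8*g^3 + 6*g^2 + 72*g - 135) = (g - 2)*(g + 3)*(g^3 - 11*g^2 + 39*g - 45) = (g - 5)*(g - 2)*(g + 3)*(g^2 - 6*g + 9) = (g - 5)*(g - 3)*(g - 2)*(g + 3)*(g - 3)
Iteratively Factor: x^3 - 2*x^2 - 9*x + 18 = (x + 3)*(x^2 - 5*x + 6) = (x - 3)*(x + 3)*(x - 2)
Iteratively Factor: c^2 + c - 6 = (c - 2)*(c + 3)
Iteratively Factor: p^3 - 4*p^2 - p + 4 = (p + 1)*(p^2 - 5*p + 4) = (p - 1)*(p + 1)*(p - 4)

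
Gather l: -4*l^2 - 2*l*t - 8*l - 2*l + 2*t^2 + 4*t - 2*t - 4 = -4*l^2 + l*(-2*t - 10) + 2*t^2 + 2*t - 4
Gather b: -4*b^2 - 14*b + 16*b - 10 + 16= -4*b^2 + 2*b + 6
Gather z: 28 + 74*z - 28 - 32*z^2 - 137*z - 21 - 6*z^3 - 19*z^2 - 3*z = -6*z^3 - 51*z^2 - 66*z - 21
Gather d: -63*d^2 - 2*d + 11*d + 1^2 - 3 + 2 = -63*d^2 + 9*d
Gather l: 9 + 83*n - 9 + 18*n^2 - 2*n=18*n^2 + 81*n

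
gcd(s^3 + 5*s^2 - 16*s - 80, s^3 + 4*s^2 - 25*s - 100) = s^2 + 9*s + 20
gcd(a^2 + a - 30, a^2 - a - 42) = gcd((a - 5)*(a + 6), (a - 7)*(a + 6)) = a + 6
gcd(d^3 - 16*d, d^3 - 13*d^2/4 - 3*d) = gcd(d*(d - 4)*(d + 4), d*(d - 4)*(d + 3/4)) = d^2 - 4*d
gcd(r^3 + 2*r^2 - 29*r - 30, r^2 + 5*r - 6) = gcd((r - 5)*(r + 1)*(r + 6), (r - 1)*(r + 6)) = r + 6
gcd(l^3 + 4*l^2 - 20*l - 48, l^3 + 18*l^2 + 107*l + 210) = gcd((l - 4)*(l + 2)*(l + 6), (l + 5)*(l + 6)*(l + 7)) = l + 6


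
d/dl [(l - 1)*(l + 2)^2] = 3*l*(l + 2)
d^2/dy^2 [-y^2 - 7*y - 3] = -2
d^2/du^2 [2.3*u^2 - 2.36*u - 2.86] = 4.60000000000000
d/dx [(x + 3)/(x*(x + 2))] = (-x^2 - 6*x - 6)/(x^2*(x^2 + 4*x + 4))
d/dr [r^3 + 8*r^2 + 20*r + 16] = 3*r^2 + 16*r + 20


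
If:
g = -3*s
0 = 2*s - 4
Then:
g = -6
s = 2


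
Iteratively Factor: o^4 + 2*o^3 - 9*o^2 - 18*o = (o + 3)*(o^3 - o^2 - 6*o) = (o + 2)*(o + 3)*(o^2 - 3*o) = (o - 3)*(o + 2)*(o + 3)*(o)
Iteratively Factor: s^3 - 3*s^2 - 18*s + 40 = (s + 4)*(s^2 - 7*s + 10) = (s - 5)*(s + 4)*(s - 2)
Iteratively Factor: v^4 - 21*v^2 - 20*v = (v)*(v^3 - 21*v - 20) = v*(v + 4)*(v^2 - 4*v - 5) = v*(v + 1)*(v + 4)*(v - 5)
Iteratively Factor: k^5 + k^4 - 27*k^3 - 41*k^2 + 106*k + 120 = (k + 4)*(k^4 - 3*k^3 - 15*k^2 + 19*k + 30) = (k + 1)*(k + 4)*(k^3 - 4*k^2 - 11*k + 30) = (k - 2)*(k + 1)*(k + 4)*(k^2 - 2*k - 15) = (k - 2)*(k + 1)*(k + 3)*(k + 4)*(k - 5)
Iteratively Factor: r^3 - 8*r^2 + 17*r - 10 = (r - 5)*(r^2 - 3*r + 2) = (r - 5)*(r - 1)*(r - 2)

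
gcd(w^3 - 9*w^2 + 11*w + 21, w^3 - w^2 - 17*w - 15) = w + 1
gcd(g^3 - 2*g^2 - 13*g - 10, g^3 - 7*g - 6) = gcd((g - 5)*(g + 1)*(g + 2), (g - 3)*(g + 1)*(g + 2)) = g^2 + 3*g + 2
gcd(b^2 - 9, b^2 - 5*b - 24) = b + 3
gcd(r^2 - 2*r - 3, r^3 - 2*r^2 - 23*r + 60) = r - 3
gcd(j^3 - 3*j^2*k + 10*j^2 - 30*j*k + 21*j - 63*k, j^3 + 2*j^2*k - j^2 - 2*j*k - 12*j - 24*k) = j + 3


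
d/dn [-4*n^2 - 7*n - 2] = -8*n - 7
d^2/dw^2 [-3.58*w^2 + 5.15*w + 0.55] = -7.16000000000000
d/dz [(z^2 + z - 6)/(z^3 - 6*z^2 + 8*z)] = (-z^2 - 6*z + 12)/(z^2*(z^2 - 8*z + 16))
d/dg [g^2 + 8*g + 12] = 2*g + 8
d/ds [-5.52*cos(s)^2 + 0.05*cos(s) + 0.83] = (11.04*cos(s) - 0.05)*sin(s)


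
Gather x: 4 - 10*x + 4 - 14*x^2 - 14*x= -14*x^2 - 24*x + 8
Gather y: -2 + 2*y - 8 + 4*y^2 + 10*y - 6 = 4*y^2 + 12*y - 16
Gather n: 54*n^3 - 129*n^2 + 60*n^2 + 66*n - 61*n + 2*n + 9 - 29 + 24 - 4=54*n^3 - 69*n^2 + 7*n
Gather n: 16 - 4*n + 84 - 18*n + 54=154 - 22*n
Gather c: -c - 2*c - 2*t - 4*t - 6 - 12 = -3*c - 6*t - 18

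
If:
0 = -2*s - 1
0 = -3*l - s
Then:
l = 1/6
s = -1/2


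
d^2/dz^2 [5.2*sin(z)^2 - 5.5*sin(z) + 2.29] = 5.5*sin(z) + 10.4*cos(2*z)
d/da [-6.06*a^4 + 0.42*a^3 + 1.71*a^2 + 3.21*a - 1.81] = -24.24*a^3 + 1.26*a^2 + 3.42*a + 3.21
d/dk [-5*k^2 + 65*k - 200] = 65 - 10*k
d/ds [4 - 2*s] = -2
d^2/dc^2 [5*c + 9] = 0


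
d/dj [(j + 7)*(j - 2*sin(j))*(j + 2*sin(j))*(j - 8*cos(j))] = (j + 7)*(j - 2*sin(j))*(j + 2*sin(j))*(8*sin(j) + 1) + (j + 7)*(j - 2*sin(j))*(j - 8*cos(j))*(2*cos(j) + 1) - (j + 7)*(j + 2*sin(j))*(j - 8*cos(j))*(2*cos(j) - 1) + (j - 2*sin(j))*(j + 2*sin(j))*(j - 8*cos(j))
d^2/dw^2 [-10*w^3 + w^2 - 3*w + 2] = 2 - 60*w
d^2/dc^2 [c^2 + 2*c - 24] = 2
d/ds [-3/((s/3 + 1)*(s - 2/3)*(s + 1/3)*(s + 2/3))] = 486*(54*s^3 + 135*s^2 + 15*s - 20)/(729*s^8 + 4860*s^7 + 8910*s^6 + 540*s^5 - 7623*s^4 - 3360*s^3 + 1240*s^2 + 960*s + 144)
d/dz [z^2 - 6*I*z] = 2*z - 6*I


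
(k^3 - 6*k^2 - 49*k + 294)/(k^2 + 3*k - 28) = (k^2 - 13*k + 42)/(k - 4)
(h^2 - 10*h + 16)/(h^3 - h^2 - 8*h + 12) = (h - 8)/(h^2 + h - 6)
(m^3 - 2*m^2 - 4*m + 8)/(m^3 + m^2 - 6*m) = (m^2 - 4)/(m*(m + 3))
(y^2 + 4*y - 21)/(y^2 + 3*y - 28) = (y - 3)/(y - 4)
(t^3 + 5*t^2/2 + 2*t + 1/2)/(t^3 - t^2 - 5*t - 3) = (t + 1/2)/(t - 3)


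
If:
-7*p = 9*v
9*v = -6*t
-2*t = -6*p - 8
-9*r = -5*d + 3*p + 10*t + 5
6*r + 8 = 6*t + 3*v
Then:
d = -597/55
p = -24/11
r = -100/33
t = -28/11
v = 56/33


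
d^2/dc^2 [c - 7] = 0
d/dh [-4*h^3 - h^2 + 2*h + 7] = -12*h^2 - 2*h + 2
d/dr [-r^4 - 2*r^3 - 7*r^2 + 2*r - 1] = -4*r^3 - 6*r^2 - 14*r + 2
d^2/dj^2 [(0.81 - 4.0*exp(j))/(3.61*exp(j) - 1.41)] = (-9.80439899999999*exp(j) - 3.829419)*exp(j)/(47.045881*exp(3*j) - 55.125783*exp(2*j) + 21.531123*exp(j) - 2.803221)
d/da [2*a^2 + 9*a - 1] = 4*a + 9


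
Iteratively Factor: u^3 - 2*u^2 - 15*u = (u)*(u^2 - 2*u - 15) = u*(u + 3)*(u - 5)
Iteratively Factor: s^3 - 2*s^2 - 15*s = (s)*(s^2 - 2*s - 15) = s*(s + 3)*(s - 5)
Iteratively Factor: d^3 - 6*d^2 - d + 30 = (d - 3)*(d^2 - 3*d - 10) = (d - 5)*(d - 3)*(d + 2)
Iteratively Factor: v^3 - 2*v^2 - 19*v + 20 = (v - 1)*(v^2 - v - 20) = (v - 1)*(v + 4)*(v - 5)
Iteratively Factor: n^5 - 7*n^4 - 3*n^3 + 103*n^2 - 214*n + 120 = (n - 2)*(n^4 - 5*n^3 - 13*n^2 + 77*n - 60) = (n - 2)*(n + 4)*(n^3 - 9*n^2 + 23*n - 15) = (n - 3)*(n - 2)*(n + 4)*(n^2 - 6*n + 5) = (n - 5)*(n - 3)*(n - 2)*(n + 4)*(n - 1)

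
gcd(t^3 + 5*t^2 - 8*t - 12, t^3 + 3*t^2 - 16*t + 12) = t^2 + 4*t - 12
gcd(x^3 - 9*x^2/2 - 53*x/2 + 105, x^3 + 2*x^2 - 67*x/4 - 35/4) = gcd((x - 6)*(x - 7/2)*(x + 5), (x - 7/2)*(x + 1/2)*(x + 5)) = x^2 + 3*x/2 - 35/2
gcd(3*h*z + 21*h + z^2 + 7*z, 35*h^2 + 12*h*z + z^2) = 1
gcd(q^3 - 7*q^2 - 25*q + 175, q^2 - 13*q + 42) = q - 7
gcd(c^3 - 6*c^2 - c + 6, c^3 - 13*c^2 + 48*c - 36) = c^2 - 7*c + 6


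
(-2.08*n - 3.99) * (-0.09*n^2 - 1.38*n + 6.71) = 0.1872*n^3 + 3.2295*n^2 - 8.4506*n - 26.7729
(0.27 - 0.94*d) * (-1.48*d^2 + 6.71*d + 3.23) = 1.3912*d^3 - 6.707*d^2 - 1.2245*d + 0.8721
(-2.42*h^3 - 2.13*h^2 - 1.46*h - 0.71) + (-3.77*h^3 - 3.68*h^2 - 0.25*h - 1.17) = -6.19*h^3 - 5.81*h^2 - 1.71*h - 1.88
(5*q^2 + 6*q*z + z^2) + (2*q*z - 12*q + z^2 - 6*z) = 5*q^2 + 8*q*z - 12*q + 2*z^2 - 6*z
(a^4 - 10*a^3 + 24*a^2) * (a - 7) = a^5 - 17*a^4 + 94*a^3 - 168*a^2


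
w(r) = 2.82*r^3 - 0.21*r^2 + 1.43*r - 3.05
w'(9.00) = 682.91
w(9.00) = 2048.59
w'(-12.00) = 1224.71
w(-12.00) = -4923.41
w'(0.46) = 3.03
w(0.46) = -2.16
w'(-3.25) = 92.15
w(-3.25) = -106.72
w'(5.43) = 248.59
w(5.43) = 450.01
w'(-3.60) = 112.58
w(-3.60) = -142.49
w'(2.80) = 66.58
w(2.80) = 61.21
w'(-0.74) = 6.37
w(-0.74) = -5.37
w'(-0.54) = 4.12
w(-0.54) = -4.33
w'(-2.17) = 42.18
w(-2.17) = -35.96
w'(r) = 8.46*r^2 - 0.42*r + 1.43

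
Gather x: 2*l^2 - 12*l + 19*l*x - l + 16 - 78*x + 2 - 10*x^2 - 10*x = 2*l^2 - 13*l - 10*x^2 + x*(19*l - 88) + 18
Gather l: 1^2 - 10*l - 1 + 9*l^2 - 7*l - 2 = 9*l^2 - 17*l - 2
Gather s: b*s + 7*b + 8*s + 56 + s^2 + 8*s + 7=7*b + s^2 + s*(b + 16) + 63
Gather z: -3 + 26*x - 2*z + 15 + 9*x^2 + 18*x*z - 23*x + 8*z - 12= 9*x^2 + 3*x + z*(18*x + 6)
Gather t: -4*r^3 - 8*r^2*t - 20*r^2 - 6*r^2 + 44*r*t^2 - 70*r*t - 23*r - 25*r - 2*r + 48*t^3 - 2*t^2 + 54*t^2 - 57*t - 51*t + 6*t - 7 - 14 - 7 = -4*r^3 - 26*r^2 - 50*r + 48*t^3 + t^2*(44*r + 52) + t*(-8*r^2 - 70*r - 102) - 28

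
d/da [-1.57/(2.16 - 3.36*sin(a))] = -5.2752*cos(a)/(3.36*sin(a) - 2.16)^2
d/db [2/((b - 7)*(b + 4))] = 2*(3 - 2*b)/(b^4 - 6*b^3 - 47*b^2 + 168*b + 784)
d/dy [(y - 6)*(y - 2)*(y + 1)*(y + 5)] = 4*y^3 - 6*y^2 - 62*y + 32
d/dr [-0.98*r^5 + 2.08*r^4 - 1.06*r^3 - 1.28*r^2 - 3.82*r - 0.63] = -4.9*r^4 + 8.32*r^3 - 3.18*r^2 - 2.56*r - 3.82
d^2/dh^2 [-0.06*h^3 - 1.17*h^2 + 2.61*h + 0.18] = -0.36*h - 2.34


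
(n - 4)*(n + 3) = n^2 - n - 12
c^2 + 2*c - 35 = (c - 5)*(c + 7)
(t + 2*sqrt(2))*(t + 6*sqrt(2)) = t^2 + 8*sqrt(2)*t + 24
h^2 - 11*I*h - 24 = (h - 8*I)*(h - 3*I)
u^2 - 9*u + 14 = (u - 7)*(u - 2)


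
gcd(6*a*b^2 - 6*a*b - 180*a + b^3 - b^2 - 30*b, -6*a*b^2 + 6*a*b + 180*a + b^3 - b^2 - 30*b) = b^2 - b - 30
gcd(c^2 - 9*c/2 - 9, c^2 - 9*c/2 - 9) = c^2 - 9*c/2 - 9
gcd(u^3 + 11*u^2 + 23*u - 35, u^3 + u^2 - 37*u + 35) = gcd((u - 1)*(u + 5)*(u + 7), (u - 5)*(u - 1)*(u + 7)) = u^2 + 6*u - 7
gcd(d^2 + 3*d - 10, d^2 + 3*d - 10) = d^2 + 3*d - 10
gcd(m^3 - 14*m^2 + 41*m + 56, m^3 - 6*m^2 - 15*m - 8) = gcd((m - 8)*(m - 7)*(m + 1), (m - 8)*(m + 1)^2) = m^2 - 7*m - 8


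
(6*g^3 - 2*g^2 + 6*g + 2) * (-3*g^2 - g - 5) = -18*g^5 - 46*g^3 - 2*g^2 - 32*g - 10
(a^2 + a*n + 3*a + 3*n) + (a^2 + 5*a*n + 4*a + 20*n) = 2*a^2 + 6*a*n + 7*a + 23*n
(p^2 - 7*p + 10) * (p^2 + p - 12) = p^4 - 6*p^3 - 9*p^2 + 94*p - 120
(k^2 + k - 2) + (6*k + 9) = k^2 + 7*k + 7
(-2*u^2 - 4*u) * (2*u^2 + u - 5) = -4*u^4 - 10*u^3 + 6*u^2 + 20*u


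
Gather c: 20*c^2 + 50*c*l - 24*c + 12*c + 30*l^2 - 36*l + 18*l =20*c^2 + c*(50*l - 12) + 30*l^2 - 18*l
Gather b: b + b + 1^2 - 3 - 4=2*b - 6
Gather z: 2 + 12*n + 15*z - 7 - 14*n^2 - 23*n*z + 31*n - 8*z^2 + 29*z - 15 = -14*n^2 + 43*n - 8*z^2 + z*(44 - 23*n) - 20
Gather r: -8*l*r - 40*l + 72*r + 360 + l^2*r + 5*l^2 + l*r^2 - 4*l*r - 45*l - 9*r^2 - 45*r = 5*l^2 - 85*l + r^2*(l - 9) + r*(l^2 - 12*l + 27) + 360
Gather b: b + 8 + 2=b + 10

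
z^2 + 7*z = z*(z + 7)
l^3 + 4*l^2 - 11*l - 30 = (l - 3)*(l + 2)*(l + 5)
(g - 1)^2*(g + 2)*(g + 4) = g^4 + 4*g^3 - 3*g^2 - 10*g + 8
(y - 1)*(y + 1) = y^2 - 1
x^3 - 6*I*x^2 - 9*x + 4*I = (x - 4*I)*(x - I)^2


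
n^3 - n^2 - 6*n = n*(n - 3)*(n + 2)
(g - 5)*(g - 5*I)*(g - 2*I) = g^3 - 5*g^2 - 7*I*g^2 - 10*g + 35*I*g + 50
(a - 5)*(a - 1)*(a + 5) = a^3 - a^2 - 25*a + 25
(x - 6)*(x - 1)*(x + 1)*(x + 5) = x^4 - x^3 - 31*x^2 + x + 30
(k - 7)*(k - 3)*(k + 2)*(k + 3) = k^4 - 5*k^3 - 23*k^2 + 45*k + 126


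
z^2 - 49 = (z - 7)*(z + 7)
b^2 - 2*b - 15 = (b - 5)*(b + 3)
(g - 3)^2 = g^2 - 6*g + 9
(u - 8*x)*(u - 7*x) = u^2 - 15*u*x + 56*x^2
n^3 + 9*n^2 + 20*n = n*(n + 4)*(n + 5)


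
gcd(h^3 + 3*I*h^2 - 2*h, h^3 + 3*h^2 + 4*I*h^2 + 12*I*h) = h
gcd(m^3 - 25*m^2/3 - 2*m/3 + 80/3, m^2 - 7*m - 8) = m - 8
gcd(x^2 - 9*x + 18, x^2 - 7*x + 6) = x - 6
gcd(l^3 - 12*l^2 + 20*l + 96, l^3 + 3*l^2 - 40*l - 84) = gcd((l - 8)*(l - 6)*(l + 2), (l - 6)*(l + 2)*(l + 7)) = l^2 - 4*l - 12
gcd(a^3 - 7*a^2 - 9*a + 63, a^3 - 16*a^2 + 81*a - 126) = a^2 - 10*a + 21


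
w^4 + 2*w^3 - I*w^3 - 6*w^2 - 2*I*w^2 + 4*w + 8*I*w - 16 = (w - 2)*(w + 4)*(w - 2*I)*(w + I)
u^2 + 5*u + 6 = (u + 2)*(u + 3)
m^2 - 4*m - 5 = (m - 5)*(m + 1)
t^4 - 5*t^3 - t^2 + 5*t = t*(t - 5)*(t - 1)*(t + 1)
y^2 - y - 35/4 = (y - 7/2)*(y + 5/2)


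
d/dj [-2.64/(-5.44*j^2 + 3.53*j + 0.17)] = (9.3192 - 28.7232*j)/(-5.44*j^2 + 3.53*j + 0.17)^2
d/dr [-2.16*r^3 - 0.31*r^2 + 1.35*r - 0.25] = -6.48*r^2 - 0.62*r + 1.35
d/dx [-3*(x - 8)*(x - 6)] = 42 - 6*x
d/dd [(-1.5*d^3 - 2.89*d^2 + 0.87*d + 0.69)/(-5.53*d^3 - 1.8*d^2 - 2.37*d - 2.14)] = (3.5527136788005e-15*d^5 - 13.2817*d^4 + 16.7322*d^3 + 29.4924*d^2 + 14.8532*d - 0.2265)/(30.5809*d^6 + 19.908*d^5 + 29.4522*d^4 + 32.2004*d^3 + 13.3209*d^2 + 10.1436*d + 4.5796)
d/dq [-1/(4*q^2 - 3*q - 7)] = (8*q - 3)/(-4*q^2 + 3*q + 7)^2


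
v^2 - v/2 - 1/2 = (v - 1)*(v + 1/2)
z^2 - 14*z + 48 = (z - 8)*(z - 6)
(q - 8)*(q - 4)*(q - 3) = q^3 - 15*q^2 + 68*q - 96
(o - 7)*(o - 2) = o^2 - 9*o + 14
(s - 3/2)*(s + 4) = s^2 + 5*s/2 - 6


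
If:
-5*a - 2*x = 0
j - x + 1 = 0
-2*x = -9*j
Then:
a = -18/35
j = 2/7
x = 9/7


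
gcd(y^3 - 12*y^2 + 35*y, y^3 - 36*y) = y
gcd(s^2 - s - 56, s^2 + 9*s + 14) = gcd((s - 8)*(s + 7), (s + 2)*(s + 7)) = s + 7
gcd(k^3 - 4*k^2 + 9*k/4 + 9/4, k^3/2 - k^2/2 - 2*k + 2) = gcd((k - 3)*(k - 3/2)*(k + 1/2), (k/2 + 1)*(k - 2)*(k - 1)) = 1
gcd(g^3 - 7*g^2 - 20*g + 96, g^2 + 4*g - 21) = g - 3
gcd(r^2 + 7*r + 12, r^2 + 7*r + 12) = r^2 + 7*r + 12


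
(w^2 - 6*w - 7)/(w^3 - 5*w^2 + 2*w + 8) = (w - 7)/(w^2 - 6*w + 8)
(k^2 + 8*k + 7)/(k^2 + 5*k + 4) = (k + 7)/(k + 4)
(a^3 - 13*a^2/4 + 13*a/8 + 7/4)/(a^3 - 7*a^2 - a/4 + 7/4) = (4*a^2 - 15*a + 14)/(2*(2*a^2 - 15*a + 7))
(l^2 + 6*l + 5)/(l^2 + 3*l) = (l^2 + 6*l + 5)/(l*(l + 3))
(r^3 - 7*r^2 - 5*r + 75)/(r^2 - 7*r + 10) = (r^2 - 2*r - 15)/(r - 2)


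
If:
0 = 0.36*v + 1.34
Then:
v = -3.72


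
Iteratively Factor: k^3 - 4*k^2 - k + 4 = (k - 4)*(k^2 - 1) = (k - 4)*(k + 1)*(k - 1)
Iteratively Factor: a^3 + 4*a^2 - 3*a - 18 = (a + 3)*(a^2 + a - 6) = (a - 2)*(a + 3)*(a + 3)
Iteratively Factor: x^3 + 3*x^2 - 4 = (x + 2)*(x^2 + x - 2) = (x + 2)^2*(x - 1)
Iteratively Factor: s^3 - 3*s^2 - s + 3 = (s - 3)*(s^2 - 1) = (s - 3)*(s + 1)*(s - 1)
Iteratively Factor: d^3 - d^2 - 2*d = (d + 1)*(d^2 - 2*d) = d*(d + 1)*(d - 2)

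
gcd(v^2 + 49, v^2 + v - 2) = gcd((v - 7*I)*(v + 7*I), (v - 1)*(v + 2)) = 1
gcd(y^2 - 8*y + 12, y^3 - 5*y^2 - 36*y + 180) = y - 6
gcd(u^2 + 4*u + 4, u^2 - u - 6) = u + 2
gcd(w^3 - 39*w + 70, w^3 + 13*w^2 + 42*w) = w + 7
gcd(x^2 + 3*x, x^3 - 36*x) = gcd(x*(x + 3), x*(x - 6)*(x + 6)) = x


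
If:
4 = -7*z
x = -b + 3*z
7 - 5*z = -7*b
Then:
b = -69/49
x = -15/49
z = -4/7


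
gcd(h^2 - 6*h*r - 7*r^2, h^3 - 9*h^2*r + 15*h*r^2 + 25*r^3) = h + r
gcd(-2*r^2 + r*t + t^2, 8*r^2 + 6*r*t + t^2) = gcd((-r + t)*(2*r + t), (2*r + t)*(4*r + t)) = 2*r + t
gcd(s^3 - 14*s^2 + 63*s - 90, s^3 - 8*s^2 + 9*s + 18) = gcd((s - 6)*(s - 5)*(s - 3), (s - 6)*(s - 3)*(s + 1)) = s^2 - 9*s + 18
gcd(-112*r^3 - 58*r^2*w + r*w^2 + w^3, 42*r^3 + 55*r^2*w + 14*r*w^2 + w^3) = 7*r + w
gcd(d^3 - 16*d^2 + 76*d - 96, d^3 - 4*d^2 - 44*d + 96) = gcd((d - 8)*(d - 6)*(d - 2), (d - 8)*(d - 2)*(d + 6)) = d^2 - 10*d + 16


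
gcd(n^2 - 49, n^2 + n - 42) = n + 7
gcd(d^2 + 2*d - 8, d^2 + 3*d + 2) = 1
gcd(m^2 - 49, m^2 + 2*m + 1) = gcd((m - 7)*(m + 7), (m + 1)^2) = 1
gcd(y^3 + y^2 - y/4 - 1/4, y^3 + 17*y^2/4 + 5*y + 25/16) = y + 1/2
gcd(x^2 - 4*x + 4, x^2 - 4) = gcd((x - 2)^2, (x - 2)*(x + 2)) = x - 2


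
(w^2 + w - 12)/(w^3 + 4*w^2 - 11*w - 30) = (w + 4)/(w^2 + 7*w + 10)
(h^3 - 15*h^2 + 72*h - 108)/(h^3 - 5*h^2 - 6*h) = (h^2 - 9*h + 18)/(h*(h + 1))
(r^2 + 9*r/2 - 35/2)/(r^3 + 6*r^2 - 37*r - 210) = (r - 5/2)/(r^2 - r - 30)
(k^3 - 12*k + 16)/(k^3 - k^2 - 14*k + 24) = (k - 2)/(k - 3)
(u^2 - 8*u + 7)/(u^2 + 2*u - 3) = (u - 7)/(u + 3)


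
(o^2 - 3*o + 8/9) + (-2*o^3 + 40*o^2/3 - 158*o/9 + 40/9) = -2*o^3 + 43*o^2/3 - 185*o/9 + 16/3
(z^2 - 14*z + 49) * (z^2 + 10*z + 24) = z^4 - 4*z^3 - 67*z^2 + 154*z + 1176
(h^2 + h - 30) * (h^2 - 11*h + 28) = h^4 - 10*h^3 - 13*h^2 + 358*h - 840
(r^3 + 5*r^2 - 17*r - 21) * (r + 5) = r^4 + 10*r^3 + 8*r^2 - 106*r - 105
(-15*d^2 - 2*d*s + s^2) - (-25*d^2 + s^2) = 10*d^2 - 2*d*s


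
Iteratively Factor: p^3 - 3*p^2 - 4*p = (p)*(p^2 - 3*p - 4) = p*(p + 1)*(p - 4)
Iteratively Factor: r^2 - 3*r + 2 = (r - 1)*(r - 2)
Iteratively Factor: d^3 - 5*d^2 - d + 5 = (d + 1)*(d^2 - 6*d + 5) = (d - 5)*(d + 1)*(d - 1)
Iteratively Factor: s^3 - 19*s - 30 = (s + 2)*(s^2 - 2*s - 15) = (s - 5)*(s + 2)*(s + 3)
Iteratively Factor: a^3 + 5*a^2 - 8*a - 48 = (a + 4)*(a^2 + a - 12) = (a + 4)^2*(a - 3)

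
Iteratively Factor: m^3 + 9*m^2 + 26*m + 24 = (m + 3)*(m^2 + 6*m + 8) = (m + 3)*(m + 4)*(m + 2)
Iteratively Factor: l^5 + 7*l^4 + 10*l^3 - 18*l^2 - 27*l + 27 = (l + 3)*(l^4 + 4*l^3 - 2*l^2 - 12*l + 9) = (l + 3)^2*(l^3 + l^2 - 5*l + 3) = (l - 1)*(l + 3)^2*(l^2 + 2*l - 3) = (l - 1)*(l + 3)^3*(l - 1)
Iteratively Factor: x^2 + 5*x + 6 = (x + 2)*(x + 3)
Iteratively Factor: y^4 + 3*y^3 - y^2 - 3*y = (y - 1)*(y^3 + 4*y^2 + 3*y) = (y - 1)*(y + 3)*(y^2 + y) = y*(y - 1)*(y + 3)*(y + 1)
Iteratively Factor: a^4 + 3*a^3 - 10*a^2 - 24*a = (a + 2)*(a^3 + a^2 - 12*a) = (a + 2)*(a + 4)*(a^2 - 3*a) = (a - 3)*(a + 2)*(a + 4)*(a)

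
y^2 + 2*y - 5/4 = (y - 1/2)*(y + 5/2)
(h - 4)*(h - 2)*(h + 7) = h^3 + h^2 - 34*h + 56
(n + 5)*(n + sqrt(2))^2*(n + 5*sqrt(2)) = n^4 + 5*n^3 + 7*sqrt(2)*n^3 + 22*n^2 + 35*sqrt(2)*n^2 + 10*sqrt(2)*n + 110*n + 50*sqrt(2)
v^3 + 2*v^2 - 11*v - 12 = (v - 3)*(v + 1)*(v + 4)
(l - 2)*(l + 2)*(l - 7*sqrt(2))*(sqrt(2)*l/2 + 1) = sqrt(2)*l^4/2 - 6*l^3 - 9*sqrt(2)*l^2 + 24*l + 28*sqrt(2)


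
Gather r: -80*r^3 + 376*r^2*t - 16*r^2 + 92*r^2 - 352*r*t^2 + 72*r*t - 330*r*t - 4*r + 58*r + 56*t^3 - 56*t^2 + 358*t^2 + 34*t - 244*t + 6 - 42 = -80*r^3 + r^2*(376*t + 76) + r*(-352*t^2 - 258*t + 54) + 56*t^3 + 302*t^2 - 210*t - 36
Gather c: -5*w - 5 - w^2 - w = -w^2 - 6*w - 5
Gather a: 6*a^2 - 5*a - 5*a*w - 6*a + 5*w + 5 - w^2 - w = 6*a^2 + a*(-5*w - 11) - w^2 + 4*w + 5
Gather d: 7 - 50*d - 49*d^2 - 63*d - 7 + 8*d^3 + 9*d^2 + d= 8*d^3 - 40*d^2 - 112*d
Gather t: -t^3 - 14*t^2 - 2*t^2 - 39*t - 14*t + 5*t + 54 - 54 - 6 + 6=-t^3 - 16*t^2 - 48*t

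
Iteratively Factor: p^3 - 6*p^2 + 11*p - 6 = (p - 2)*(p^2 - 4*p + 3) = (p - 3)*(p - 2)*(p - 1)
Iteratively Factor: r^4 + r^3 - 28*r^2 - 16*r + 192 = (r + 4)*(r^3 - 3*r^2 - 16*r + 48) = (r + 4)^2*(r^2 - 7*r + 12) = (r - 4)*(r + 4)^2*(r - 3)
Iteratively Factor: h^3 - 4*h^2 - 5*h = (h)*(h^2 - 4*h - 5) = h*(h - 5)*(h + 1)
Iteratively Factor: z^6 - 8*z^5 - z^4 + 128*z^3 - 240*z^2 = (z - 5)*(z^5 - 3*z^4 - 16*z^3 + 48*z^2) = z*(z - 5)*(z^4 - 3*z^3 - 16*z^2 + 48*z) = z*(z - 5)*(z + 4)*(z^3 - 7*z^2 + 12*z) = z*(z - 5)*(z - 3)*(z + 4)*(z^2 - 4*z) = z^2*(z - 5)*(z - 3)*(z + 4)*(z - 4)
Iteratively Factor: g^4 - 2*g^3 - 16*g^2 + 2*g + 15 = (g - 5)*(g^3 + 3*g^2 - g - 3) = (g - 5)*(g - 1)*(g^2 + 4*g + 3) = (g - 5)*(g - 1)*(g + 1)*(g + 3)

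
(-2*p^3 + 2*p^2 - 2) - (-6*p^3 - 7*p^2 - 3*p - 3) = 4*p^3 + 9*p^2 + 3*p + 1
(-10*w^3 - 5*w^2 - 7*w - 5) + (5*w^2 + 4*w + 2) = -10*w^3 - 3*w - 3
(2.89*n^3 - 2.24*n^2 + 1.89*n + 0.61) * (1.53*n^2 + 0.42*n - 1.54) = 4.4217*n^5 - 2.2134*n^4 - 2.4997*n^3 + 5.1767*n^2 - 2.6544*n - 0.9394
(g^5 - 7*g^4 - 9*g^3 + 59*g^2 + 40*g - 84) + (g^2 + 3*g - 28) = g^5 - 7*g^4 - 9*g^3 + 60*g^2 + 43*g - 112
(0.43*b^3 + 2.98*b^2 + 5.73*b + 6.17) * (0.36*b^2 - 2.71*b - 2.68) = 0.1548*b^5 - 0.0925*b^4 - 7.1654*b^3 - 21.2935*b^2 - 32.0771*b - 16.5356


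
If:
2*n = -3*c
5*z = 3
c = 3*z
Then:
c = 9/5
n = -27/10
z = 3/5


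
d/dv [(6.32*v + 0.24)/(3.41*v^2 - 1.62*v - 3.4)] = (21.5512*v^2 - 10.2384*v - (6.32*v + 0.24)*(6.82*v - 1.62) - 21.488)/(-3.41*v^2 + 1.62*v + 3.4)^2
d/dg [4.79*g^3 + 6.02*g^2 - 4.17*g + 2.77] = 14.37*g^2 + 12.04*g - 4.17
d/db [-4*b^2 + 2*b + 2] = 2 - 8*b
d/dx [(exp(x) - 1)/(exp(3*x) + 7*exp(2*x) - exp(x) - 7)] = 2*(-exp(x) - 4)*exp(x)/(exp(4*x) + 16*exp(3*x) + 78*exp(2*x) + 112*exp(x) + 49)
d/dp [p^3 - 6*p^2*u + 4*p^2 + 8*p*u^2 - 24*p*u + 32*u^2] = 3*p^2 - 12*p*u + 8*p + 8*u^2 - 24*u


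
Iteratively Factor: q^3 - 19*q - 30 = (q + 2)*(q^2 - 2*q - 15) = (q - 5)*(q + 2)*(q + 3)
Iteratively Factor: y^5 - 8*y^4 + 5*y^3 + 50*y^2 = (y - 5)*(y^4 - 3*y^3 - 10*y^2) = (y - 5)^2*(y^3 + 2*y^2) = y*(y - 5)^2*(y^2 + 2*y) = y*(y - 5)^2*(y + 2)*(y)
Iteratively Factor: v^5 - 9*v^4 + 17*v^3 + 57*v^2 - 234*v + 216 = (v - 4)*(v^4 - 5*v^3 - 3*v^2 + 45*v - 54) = (v - 4)*(v + 3)*(v^3 - 8*v^2 + 21*v - 18) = (v - 4)*(v - 2)*(v + 3)*(v^2 - 6*v + 9) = (v - 4)*(v - 3)*(v - 2)*(v + 3)*(v - 3)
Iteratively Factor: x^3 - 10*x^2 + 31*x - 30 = (x - 5)*(x^2 - 5*x + 6) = (x - 5)*(x - 2)*(x - 3)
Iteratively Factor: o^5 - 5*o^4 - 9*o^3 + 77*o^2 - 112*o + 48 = (o - 1)*(o^4 - 4*o^3 - 13*o^2 + 64*o - 48) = (o - 3)*(o - 1)*(o^3 - o^2 - 16*o + 16) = (o - 4)*(o - 3)*(o - 1)*(o^2 + 3*o - 4) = (o - 4)*(o - 3)*(o - 1)^2*(o + 4)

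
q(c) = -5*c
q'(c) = -5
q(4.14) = -20.70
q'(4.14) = -5.00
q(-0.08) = 0.40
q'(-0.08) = -5.00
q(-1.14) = 5.70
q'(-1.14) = -5.00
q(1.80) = -9.00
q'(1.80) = -5.00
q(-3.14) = 15.70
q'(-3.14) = -5.00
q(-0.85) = 4.25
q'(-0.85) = -5.00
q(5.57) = -27.85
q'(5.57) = -5.00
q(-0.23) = 1.15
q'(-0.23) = -5.00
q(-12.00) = 60.00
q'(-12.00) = -5.00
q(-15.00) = 75.00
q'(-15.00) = -5.00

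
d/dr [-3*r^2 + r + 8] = 1 - 6*r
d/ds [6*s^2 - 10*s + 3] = 12*s - 10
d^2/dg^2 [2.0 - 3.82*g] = 0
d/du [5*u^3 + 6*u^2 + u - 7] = 15*u^2 + 12*u + 1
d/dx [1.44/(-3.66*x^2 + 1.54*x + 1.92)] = (10.5408*x - 2.2176)/(-3.66*x^2 + 1.54*x + 1.92)^2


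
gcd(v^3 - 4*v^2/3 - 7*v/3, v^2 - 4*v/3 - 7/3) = v^2 - 4*v/3 - 7/3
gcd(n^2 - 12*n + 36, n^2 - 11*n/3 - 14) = n - 6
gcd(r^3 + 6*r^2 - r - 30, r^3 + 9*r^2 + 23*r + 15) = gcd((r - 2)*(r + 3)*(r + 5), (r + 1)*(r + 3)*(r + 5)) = r^2 + 8*r + 15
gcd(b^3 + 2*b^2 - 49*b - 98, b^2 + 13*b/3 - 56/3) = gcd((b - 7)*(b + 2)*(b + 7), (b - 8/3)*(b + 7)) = b + 7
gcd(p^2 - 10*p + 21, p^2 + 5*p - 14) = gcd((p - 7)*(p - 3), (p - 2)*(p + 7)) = 1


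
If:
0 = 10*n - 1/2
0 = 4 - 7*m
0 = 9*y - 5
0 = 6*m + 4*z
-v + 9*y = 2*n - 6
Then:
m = 4/7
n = 1/20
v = 109/10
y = 5/9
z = -6/7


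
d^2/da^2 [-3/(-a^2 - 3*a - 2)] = 6*(-a^2 - 3*a + (2*a + 3)^2 - 2)/(a^2 + 3*a + 2)^3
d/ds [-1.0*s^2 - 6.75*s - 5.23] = -2.0*s - 6.75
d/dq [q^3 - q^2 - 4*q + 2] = 3*q^2 - 2*q - 4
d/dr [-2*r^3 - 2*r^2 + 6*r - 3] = -6*r^2 - 4*r + 6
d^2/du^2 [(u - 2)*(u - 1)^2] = 6*u - 8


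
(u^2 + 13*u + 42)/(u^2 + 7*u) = (u + 6)/u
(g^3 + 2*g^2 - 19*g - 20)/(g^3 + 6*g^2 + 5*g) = (g - 4)/g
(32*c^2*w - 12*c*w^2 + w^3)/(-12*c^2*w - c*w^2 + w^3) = (-8*c + w)/(3*c + w)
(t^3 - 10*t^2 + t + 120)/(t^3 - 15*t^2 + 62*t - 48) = (t^2 - 2*t - 15)/(t^2 - 7*t + 6)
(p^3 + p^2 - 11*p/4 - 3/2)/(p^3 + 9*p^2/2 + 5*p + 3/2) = (p^2 + p/2 - 3)/(p^2 + 4*p + 3)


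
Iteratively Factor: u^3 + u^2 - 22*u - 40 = (u - 5)*(u^2 + 6*u + 8) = (u - 5)*(u + 2)*(u + 4)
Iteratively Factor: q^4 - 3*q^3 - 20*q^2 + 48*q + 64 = (q + 4)*(q^3 - 7*q^2 + 8*q + 16) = (q - 4)*(q + 4)*(q^2 - 3*q - 4) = (q - 4)*(q + 1)*(q + 4)*(q - 4)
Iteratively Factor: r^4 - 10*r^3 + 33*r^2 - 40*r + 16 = (r - 1)*(r^3 - 9*r^2 + 24*r - 16) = (r - 4)*(r - 1)*(r^2 - 5*r + 4) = (r - 4)*(r - 1)^2*(r - 4)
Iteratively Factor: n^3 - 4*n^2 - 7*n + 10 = (n + 2)*(n^2 - 6*n + 5) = (n - 1)*(n + 2)*(n - 5)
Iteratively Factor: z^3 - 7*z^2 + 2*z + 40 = (z - 4)*(z^2 - 3*z - 10) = (z - 5)*(z - 4)*(z + 2)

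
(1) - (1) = 0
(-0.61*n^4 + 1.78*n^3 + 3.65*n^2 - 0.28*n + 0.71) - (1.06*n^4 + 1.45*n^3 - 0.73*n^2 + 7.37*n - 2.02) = -1.67*n^4 + 0.33*n^3 + 4.38*n^2 - 7.65*n + 2.73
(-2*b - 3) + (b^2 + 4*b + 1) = b^2 + 2*b - 2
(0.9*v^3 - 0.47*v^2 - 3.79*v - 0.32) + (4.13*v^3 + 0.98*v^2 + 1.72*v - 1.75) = 5.03*v^3 + 0.51*v^2 - 2.07*v - 2.07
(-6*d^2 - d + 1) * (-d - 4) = 6*d^3 + 25*d^2 + 3*d - 4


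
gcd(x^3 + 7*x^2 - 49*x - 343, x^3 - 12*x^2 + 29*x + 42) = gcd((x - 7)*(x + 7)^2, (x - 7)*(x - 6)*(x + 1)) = x - 7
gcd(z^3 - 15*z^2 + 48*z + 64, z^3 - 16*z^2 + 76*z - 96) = z - 8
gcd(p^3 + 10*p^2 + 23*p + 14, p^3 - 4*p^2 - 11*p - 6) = p + 1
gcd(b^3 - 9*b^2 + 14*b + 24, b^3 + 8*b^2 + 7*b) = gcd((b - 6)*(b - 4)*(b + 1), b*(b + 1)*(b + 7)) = b + 1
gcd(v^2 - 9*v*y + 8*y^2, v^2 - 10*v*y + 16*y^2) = -v + 8*y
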